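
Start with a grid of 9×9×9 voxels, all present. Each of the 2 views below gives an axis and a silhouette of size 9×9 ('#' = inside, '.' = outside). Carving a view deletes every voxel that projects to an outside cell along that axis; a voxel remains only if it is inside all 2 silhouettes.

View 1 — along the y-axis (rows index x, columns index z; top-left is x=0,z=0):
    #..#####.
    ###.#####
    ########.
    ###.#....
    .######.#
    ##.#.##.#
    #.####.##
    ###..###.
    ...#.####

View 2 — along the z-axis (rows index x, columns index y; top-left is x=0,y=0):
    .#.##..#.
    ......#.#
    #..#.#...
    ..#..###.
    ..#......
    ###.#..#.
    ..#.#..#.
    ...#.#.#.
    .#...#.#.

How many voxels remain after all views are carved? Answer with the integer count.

171 voxels

before carving: 729 voxels (9×9×9)
carve view 1 (along y, XZ-mask fill 57/81): 513 voxels remain
carve view 2 (along z, XY-mask fill 28/81): 171 voxels remain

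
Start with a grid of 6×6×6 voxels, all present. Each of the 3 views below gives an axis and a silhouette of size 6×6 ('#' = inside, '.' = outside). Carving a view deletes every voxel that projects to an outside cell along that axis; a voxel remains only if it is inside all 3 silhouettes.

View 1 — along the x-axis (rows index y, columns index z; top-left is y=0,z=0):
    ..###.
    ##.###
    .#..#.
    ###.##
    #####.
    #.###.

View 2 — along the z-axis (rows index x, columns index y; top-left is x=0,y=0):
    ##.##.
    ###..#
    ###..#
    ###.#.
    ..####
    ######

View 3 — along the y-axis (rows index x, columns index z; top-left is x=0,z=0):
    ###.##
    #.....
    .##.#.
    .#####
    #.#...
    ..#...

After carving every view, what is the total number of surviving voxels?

48 voxels

full grid |V| = 216
  1. axis=0 (YZ plane), |mask|=24  ⇒  voxels=144
  2. axis=2 (XY plane), |mask|=26  ⇒  voxels=101
  3. axis=1 (XZ plane), |mask|=17  ⇒  voxels=48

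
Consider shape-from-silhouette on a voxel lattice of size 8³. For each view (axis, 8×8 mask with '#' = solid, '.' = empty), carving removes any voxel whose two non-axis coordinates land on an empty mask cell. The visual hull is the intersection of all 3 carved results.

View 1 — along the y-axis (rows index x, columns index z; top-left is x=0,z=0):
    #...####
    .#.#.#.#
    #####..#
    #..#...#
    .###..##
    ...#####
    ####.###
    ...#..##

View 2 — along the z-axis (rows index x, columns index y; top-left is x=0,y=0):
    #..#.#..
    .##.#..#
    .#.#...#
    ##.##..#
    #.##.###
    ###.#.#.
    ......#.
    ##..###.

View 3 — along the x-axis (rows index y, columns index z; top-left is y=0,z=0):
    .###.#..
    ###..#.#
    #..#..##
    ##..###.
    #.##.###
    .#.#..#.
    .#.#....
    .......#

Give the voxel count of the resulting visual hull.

67 voxels

full grid |V| = 512
[1] y-view keeps 38 columns → grid now 304
[2] z-view keeps 32 columns → grid now 141
[3] x-view keeps 30 columns → grid now 67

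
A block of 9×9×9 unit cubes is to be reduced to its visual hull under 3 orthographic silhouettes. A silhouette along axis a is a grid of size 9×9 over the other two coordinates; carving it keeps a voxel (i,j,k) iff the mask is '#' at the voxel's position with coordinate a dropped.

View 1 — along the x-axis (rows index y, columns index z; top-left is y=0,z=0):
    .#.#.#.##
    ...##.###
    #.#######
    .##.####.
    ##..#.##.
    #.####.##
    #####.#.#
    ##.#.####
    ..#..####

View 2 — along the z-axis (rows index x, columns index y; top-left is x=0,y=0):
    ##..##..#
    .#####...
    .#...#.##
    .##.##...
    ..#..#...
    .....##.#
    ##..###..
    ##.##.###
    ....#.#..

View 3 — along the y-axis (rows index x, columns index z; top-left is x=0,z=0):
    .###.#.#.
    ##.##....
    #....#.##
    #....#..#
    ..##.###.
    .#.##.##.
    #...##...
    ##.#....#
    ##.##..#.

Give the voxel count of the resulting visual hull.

full grid |V| = 729
V1 x: intersect with YZ mask (55 set) -- 495 left
V2 z: intersect with XY mask (37 set) -- 222 left
V3 y: intersect with XZ mask (38 set) -- 101 left

|visual hull| = 101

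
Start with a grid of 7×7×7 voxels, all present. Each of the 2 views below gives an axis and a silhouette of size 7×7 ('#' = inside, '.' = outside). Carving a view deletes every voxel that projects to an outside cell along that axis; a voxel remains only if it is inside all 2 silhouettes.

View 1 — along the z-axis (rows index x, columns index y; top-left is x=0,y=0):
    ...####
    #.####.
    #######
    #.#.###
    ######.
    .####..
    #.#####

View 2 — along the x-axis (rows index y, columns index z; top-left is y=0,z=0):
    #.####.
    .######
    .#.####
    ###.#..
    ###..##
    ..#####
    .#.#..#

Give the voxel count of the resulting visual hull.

initial block: 7^3 = 343
[1] z-view keeps 37 columns → grid now 259
[2] x-view keeps 33 columns → grid now 174

remaining voxels: 174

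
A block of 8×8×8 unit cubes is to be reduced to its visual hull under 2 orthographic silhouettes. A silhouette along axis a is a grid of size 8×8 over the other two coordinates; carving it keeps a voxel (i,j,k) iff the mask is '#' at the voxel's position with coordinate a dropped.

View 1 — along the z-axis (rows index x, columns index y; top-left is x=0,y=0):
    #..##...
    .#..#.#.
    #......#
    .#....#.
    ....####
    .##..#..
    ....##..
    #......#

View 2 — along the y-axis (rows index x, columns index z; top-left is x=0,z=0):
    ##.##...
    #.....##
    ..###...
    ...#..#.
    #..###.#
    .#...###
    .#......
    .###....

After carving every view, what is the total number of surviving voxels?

full grid |V| = 512
V1 z: intersect with XY mask (21 set) -- 168 left
V2 y: intersect with XZ mask (25 set) -- 71 left

remaining voxels: 71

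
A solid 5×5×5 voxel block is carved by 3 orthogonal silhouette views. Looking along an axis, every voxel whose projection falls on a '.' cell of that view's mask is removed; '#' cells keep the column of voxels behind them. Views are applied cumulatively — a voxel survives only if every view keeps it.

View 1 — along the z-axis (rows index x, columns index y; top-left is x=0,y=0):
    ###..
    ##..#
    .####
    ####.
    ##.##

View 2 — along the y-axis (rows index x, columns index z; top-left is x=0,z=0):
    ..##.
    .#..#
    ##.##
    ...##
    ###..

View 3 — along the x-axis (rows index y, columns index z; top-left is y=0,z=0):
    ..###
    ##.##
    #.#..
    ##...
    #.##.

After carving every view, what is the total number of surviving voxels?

27 voxels

before carving: 125 voxels (5×5×5)
step 1: project along z, AND mask (18/25) → |grid| = 90
step 2: project along y, AND mask (13/25) → |grid| = 48
step 3: project along x, AND mask (14/25) → |grid| = 27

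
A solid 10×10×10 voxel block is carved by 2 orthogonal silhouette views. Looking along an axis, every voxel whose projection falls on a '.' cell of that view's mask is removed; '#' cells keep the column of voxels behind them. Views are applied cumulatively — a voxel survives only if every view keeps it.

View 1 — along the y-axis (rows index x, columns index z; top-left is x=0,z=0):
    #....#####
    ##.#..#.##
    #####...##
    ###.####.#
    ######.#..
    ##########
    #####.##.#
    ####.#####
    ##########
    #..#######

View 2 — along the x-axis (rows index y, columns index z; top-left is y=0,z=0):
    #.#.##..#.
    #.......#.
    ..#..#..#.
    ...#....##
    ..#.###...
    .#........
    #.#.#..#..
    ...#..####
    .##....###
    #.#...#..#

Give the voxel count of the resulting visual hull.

before carving: 1000 voxels (10×10×10)
[1] y-view keeps 79 columns → grid now 790
[2] x-view keeps 36 columns → grid now 282

voxel count = 282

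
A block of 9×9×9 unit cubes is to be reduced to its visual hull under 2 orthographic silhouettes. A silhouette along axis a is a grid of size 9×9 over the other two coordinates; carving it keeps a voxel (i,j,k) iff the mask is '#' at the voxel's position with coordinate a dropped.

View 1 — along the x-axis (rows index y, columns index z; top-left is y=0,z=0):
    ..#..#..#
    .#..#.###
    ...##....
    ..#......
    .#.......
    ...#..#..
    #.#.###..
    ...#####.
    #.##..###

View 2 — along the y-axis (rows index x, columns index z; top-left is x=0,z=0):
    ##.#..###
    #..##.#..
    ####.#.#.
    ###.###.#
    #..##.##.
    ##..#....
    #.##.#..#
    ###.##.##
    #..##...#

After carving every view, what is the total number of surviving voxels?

full grid |V| = 729
V1 x: intersect with YZ mask (30 set) -- 270 left
V2 y: intersect with XZ mask (47 set) -- 151 left

remaining voxels: 151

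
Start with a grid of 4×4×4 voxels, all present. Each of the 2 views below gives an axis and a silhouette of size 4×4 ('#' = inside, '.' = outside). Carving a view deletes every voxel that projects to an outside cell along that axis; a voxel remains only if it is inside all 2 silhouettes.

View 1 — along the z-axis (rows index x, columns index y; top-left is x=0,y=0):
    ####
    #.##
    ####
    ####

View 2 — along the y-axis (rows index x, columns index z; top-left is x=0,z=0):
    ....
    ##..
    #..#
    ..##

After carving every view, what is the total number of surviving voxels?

start: 4×4×4 = 64 voxels
carve view 1 (along z, XY-mask fill 15/16): 60 voxels remain
carve view 2 (along y, XZ-mask fill 6/16): 22 voxels remain

remaining voxels: 22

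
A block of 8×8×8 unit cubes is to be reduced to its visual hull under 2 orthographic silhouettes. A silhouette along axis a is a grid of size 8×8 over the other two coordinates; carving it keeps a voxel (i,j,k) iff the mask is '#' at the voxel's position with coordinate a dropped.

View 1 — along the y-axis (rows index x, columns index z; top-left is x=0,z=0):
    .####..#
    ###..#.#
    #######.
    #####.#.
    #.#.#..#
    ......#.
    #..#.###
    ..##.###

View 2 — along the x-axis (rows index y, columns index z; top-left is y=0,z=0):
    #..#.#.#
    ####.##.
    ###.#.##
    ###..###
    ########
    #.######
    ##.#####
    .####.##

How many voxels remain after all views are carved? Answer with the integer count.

initial block: 8^3 = 512
  1. axis=1 (XZ plane), |mask|=38  ⇒  voxels=304
  2. axis=0 (YZ plane), |mask|=50  ⇒  voxels=239

voxel count = 239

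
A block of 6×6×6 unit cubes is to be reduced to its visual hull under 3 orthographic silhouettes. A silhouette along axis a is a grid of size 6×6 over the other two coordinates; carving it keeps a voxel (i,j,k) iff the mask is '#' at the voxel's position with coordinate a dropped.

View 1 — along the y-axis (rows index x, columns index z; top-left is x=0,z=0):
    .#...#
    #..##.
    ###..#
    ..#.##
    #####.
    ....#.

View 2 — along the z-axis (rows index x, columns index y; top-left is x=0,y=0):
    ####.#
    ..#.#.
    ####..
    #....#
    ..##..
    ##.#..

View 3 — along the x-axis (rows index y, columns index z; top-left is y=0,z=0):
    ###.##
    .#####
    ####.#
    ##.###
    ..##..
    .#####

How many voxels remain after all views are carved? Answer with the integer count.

initial block: 6^3 = 216
  1. axis=1 (XZ plane), |mask|=18  ⇒  voxels=108
  2. axis=2 (XY plane), |mask|=18  ⇒  voxels=51
  3. axis=0 (YZ plane), |mask|=27  ⇒  voxels=44

|visual hull| = 44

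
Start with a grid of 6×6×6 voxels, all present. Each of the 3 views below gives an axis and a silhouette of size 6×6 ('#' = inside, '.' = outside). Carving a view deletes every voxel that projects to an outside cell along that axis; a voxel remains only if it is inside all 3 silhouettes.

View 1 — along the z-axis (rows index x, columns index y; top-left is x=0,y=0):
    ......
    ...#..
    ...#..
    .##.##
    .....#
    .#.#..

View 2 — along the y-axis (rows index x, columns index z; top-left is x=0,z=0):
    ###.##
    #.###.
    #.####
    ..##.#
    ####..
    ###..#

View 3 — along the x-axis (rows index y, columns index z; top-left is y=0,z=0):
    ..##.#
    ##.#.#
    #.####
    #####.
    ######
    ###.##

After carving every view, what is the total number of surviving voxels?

full grid |V| = 216
V1 z: intersect with XY mask (9 set) -- 54 left
V2 y: intersect with XZ mask (25 set) -- 33 left
V3 x: intersect with YZ mask (28 set) -- 27 left

voxel count = 27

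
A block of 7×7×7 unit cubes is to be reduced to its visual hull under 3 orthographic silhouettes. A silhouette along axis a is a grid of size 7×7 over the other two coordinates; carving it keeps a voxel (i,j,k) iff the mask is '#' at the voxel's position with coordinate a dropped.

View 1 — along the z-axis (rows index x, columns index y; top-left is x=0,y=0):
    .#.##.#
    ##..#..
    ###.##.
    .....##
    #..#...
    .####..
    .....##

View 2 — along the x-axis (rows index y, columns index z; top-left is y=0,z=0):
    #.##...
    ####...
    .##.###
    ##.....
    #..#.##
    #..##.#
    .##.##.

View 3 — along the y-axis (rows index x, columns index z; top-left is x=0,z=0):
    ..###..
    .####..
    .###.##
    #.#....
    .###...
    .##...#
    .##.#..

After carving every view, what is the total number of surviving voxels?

41 voxels

start: 7×7×7 = 343 voxels
carve view 1 (along z, XY-mask fill 22/49): 154 voxels remain
carve view 2 (along x, YZ-mask fill 26/49): 81 voxels remain
carve view 3 (along y, XZ-mask fill 23/49): 41 voxels remain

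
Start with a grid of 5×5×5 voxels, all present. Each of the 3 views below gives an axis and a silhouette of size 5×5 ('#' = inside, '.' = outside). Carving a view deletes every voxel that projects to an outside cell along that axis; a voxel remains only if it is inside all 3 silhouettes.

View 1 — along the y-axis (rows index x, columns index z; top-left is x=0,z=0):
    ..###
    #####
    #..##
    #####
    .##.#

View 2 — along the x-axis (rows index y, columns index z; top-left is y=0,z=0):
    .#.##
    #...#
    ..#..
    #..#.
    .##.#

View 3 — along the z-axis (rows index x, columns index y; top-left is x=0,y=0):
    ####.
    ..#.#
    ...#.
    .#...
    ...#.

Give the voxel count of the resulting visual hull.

start: 5×5×5 = 125 voxels
carve view 1 (along y, XZ-mask fill 19/25): 95 voxels remain
carve view 2 (along x, YZ-mask fill 11/25): 43 voxels remain
carve view 3 (along z, XY-mask fill 9/25): 13 voxels remain

13 voxels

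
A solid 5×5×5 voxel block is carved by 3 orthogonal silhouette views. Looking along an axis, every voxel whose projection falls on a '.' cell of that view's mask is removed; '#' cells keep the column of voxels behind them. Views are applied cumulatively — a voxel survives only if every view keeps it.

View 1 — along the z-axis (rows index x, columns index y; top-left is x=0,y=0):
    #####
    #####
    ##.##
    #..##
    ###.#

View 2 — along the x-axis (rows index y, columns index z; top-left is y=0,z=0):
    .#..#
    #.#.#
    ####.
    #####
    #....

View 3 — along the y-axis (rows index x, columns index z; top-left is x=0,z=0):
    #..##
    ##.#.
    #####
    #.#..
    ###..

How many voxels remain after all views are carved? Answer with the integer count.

before carving: 125 voxels (5×5×5)
carve view 1 (along z, XY-mask fill 21/25): 105 voxels remain
carve view 2 (along x, YZ-mask fill 15/25): 59 voxels remain
carve view 3 (along y, XZ-mask fill 16/25): 39 voxels remain

39 voxels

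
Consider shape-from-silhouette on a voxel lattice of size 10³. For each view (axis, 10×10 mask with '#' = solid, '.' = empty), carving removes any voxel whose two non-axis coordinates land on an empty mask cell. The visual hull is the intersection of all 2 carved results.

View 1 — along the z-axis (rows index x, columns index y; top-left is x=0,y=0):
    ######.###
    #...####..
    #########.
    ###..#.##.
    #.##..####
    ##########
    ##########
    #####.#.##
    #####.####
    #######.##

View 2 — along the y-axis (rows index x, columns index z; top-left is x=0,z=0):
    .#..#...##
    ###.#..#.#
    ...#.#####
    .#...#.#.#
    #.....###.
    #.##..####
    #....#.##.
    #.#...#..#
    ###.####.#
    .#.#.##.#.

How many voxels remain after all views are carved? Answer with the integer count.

full grid |V| = 1000
V1 z: intersect with XY mask (82 set) -- 820 left
V2 y: intersect with XZ mask (52 set) -- 431 left

remaining voxels: 431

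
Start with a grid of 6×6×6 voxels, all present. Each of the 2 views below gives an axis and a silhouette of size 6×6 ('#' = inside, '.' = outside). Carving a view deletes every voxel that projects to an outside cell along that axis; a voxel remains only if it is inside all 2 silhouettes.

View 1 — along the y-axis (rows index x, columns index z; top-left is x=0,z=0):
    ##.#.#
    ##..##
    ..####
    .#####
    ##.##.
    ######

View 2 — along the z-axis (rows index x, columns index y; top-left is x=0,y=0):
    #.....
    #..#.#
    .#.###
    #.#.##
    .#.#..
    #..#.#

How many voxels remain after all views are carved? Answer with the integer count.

initial block: 6^3 = 216
  1. axis=1 (XZ plane), |mask|=27  ⇒  voxels=162
  2. axis=2 (XY plane), |mask|=17  ⇒  voxels=78

|visual hull| = 78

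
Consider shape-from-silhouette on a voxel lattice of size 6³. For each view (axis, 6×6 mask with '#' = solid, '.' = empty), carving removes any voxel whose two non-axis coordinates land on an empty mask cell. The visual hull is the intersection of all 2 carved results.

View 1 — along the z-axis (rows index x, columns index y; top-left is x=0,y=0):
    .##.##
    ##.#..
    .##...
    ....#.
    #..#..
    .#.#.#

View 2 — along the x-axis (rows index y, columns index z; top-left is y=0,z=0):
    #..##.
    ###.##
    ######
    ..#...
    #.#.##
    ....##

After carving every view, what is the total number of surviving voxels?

initial block: 6^3 = 216
carve view 1 (along z, XY-mask fill 15/36): 90 voxels remain
carve view 2 (along x, YZ-mask fill 21/36): 53 voxels remain

|visual hull| = 53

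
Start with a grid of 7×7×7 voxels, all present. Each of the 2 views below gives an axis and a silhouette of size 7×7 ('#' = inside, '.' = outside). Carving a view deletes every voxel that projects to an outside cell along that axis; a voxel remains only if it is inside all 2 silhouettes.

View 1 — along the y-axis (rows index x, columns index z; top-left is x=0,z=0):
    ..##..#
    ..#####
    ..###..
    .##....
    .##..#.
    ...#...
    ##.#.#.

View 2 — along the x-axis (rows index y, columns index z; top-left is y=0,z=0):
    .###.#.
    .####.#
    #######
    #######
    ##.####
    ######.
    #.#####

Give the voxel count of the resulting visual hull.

voxel count = 128

initial block: 7^3 = 343
carve view 1 (along y, XZ-mask fill 21/49): 147 voxels remain
carve view 2 (along x, YZ-mask fill 41/49): 128 voxels remain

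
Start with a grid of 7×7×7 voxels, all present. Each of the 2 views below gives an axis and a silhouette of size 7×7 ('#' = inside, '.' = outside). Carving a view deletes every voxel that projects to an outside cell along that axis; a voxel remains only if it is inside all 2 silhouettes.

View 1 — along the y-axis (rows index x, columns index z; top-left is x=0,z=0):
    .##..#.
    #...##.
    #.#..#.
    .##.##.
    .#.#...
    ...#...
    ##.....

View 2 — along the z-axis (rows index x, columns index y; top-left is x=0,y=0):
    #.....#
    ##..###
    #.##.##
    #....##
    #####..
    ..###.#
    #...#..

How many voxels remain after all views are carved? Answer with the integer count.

remaining voxels: 66

initial block: 7^3 = 343
[1] y-view keeps 18 columns → grid now 126
[2] z-view keeps 26 columns → grid now 66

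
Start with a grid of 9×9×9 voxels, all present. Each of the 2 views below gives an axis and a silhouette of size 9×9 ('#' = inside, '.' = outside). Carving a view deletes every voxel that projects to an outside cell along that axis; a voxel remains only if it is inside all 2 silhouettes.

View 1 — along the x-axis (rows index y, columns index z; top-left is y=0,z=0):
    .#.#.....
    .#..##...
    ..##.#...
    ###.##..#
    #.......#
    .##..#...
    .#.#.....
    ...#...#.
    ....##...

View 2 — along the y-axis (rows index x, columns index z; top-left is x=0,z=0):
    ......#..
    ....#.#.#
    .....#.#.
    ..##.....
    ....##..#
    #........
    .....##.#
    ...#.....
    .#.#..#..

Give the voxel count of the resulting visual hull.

remaining voxels: 50

initial block: 9^3 = 729
after view 1 [x-axis, 25 of 81 cells solid] → remaining = 225
after view 2 [y-axis, 19 of 81 cells solid] → remaining = 50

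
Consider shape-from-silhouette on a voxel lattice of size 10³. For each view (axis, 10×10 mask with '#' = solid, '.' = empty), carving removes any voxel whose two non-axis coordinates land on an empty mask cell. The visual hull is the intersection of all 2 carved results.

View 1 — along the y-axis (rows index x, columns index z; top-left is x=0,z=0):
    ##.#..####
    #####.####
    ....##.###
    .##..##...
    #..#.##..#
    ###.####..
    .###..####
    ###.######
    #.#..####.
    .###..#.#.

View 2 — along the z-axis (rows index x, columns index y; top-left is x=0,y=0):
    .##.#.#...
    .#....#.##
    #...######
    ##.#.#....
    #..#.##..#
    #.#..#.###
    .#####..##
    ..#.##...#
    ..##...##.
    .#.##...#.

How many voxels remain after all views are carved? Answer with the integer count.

remaining voxels: 311

before carving: 1000 voxels (10×10×10)
[1] y-view keeps 64 columns → grid now 640
[2] z-view keeps 49 columns → grid now 311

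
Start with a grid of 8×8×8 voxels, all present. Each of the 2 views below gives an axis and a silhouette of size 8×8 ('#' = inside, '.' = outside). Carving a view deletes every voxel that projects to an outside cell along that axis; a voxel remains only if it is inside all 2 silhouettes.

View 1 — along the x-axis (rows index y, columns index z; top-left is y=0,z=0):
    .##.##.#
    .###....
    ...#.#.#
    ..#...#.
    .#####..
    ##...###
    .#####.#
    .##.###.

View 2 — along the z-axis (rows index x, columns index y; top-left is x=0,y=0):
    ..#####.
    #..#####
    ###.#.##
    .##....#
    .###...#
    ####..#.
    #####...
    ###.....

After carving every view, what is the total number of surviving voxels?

voxel count = 148

before carving: 512 voxels (8×8×8)
after view 1 [x-axis, 34 of 64 cells solid] → remaining = 272
after view 2 [z-axis, 37 of 64 cells solid] → remaining = 148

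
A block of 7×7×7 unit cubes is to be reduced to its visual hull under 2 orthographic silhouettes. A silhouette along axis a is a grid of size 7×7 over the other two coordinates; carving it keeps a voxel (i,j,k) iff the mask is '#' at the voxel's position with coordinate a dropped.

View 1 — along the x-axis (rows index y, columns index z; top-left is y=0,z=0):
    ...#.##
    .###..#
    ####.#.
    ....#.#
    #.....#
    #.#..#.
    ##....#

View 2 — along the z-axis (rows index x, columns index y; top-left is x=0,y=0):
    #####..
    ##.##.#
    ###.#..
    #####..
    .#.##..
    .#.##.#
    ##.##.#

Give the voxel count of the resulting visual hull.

remaining voxels: 93

initial block: 7^3 = 343
after view 1 [x-axis, 22 of 49 cells solid] → remaining = 154
after view 2 [z-axis, 31 of 49 cells solid] → remaining = 93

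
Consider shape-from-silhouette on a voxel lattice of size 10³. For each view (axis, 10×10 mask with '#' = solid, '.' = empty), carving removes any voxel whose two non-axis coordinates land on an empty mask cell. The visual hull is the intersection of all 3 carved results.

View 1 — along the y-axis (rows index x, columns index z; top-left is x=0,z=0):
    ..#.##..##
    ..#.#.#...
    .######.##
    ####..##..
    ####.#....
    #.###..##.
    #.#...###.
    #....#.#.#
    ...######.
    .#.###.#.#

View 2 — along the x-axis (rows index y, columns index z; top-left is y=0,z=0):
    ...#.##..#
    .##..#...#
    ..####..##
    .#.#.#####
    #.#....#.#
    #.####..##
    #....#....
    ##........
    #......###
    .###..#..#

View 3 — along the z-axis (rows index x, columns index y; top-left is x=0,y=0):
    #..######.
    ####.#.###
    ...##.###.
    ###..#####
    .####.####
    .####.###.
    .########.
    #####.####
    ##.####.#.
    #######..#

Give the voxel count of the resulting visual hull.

full grid |V| = 1000
step 1: project along y, AND mask (54/100) → |grid| = 540
step 2: project along x, AND mask (45/100) → |grid| = 239
step 3: project along z, AND mask (75/100) → |grid| = 167

voxel count = 167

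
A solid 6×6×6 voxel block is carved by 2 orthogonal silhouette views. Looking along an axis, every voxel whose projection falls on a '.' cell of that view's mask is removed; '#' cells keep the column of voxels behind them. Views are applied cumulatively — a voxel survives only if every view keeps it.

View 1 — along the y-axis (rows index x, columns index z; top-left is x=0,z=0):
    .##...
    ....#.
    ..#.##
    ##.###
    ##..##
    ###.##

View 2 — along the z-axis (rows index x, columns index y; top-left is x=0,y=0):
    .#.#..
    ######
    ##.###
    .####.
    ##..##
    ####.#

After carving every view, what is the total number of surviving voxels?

remaining voxels: 86

start: 6×6×6 = 216 voxels
V1 y: intersect with XZ mask (20 set) -- 120 left
V2 z: intersect with XY mask (26 set) -- 86 left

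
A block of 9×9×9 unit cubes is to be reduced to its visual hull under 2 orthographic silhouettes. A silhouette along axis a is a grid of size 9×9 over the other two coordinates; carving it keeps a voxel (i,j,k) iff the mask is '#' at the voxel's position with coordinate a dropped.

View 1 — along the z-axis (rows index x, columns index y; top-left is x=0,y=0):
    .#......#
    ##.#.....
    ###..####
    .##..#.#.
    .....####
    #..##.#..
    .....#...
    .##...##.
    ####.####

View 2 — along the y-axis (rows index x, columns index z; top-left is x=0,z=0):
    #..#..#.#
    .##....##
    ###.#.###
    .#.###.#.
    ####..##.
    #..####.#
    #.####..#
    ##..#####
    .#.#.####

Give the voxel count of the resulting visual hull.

before carving: 729 voxels (9×9×9)
V1 z: intersect with XY mask (37 set) -- 333 left
V2 y: intersect with XZ mask (51 set) -- 219 left

remaining voxels: 219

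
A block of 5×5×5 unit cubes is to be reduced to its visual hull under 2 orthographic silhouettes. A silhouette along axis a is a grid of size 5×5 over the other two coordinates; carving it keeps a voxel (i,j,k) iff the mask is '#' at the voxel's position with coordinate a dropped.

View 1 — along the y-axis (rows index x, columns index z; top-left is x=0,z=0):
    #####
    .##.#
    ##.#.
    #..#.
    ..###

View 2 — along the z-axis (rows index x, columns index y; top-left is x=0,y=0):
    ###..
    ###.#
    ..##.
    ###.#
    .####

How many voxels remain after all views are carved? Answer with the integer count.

|visual hull| = 53

full grid |V| = 125
  1. axis=1 (XZ plane), |mask|=16  ⇒  voxels=80
  2. axis=2 (XY plane), |mask|=17  ⇒  voxels=53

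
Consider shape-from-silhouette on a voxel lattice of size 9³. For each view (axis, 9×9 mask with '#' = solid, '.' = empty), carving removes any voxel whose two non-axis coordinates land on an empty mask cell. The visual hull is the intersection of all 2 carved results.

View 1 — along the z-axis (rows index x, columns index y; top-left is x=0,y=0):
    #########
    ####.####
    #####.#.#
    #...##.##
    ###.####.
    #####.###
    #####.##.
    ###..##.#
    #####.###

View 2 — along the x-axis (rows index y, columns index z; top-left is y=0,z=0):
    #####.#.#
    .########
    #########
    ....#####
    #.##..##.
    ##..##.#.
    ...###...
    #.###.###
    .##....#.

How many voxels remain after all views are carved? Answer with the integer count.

initial block: 9^3 = 729
carve view 1 (along z, XY-mask fill 65/81): 585 voxels remain
carve view 2 (along x, YZ-mask fill 52/81): 383 voxels remain

remaining voxels: 383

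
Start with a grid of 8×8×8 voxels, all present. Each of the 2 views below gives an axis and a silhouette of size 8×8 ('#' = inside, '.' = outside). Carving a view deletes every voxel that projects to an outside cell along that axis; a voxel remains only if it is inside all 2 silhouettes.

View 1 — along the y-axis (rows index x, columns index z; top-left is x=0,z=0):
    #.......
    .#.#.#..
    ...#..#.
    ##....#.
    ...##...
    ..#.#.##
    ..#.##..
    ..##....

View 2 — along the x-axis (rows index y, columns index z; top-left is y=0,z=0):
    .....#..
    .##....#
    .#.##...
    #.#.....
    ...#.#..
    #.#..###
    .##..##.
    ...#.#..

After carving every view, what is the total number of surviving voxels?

before carving: 512 voxels (8×8×8)
after view 1 [y-axis, 20 of 64 cells solid] → remaining = 160
after view 2 [x-axis, 22 of 64 cells solid] → remaining = 55

|visual hull| = 55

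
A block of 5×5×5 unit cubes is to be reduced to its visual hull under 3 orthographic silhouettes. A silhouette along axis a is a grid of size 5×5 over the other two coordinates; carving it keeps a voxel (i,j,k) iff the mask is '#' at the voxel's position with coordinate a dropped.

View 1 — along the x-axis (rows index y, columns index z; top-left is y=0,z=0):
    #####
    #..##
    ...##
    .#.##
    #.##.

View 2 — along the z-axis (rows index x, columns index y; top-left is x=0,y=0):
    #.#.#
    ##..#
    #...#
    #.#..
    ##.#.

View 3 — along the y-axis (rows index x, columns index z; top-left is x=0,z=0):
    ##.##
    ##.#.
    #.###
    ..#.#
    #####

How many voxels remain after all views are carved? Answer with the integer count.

remaining voxels: 36

full grid |V| = 125
carve view 1 (along x, YZ-mask fill 16/25): 80 voxels remain
carve view 2 (along z, XY-mask fill 13/25): 47 voxels remain
carve view 3 (along y, XZ-mask fill 18/25): 36 voxels remain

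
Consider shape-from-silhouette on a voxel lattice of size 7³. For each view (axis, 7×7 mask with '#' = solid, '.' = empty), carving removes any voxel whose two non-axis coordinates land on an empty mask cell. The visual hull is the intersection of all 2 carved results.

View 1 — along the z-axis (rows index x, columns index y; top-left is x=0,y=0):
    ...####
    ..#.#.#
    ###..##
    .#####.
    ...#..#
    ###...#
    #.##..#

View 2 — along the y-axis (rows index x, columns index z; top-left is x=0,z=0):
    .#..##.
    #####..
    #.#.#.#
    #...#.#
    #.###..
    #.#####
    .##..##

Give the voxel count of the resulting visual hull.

remaining voxels: 110

start: 7×7×7 = 343 voxels
  1. axis=2 (XY plane), |mask|=27  ⇒  voxels=189
  2. axis=1 (XZ plane), |mask|=29  ⇒  voxels=110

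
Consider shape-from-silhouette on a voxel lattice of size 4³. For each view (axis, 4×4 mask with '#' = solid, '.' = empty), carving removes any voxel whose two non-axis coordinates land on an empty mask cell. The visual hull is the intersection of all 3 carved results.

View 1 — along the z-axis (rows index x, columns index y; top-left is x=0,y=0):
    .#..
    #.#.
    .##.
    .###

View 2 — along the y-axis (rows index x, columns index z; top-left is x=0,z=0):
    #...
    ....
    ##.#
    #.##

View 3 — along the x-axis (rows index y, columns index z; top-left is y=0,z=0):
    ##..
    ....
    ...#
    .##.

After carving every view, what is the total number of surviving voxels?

3 voxels

initial block: 4^3 = 64
step 1: project along z, AND mask (8/16) → |grid| = 32
step 2: project along y, AND mask (7/16) → |grid| = 16
step 3: project along x, AND mask (5/16) → |grid| = 3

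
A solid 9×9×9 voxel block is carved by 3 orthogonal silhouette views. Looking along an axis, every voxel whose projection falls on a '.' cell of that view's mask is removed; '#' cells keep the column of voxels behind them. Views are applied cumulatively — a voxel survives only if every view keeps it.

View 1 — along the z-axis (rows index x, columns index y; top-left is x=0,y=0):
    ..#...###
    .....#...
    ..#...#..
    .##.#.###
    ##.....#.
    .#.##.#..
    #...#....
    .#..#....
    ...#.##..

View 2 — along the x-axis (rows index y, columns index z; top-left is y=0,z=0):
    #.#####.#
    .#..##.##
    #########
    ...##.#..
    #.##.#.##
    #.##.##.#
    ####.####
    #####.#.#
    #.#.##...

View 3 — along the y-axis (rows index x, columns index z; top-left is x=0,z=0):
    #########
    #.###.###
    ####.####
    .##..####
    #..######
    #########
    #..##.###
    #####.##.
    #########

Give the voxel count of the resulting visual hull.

|visual hull| = 145

start: 9×9×9 = 729 voxels
carve view 1 (along z, XY-mask fill 27/81): 243 voxels remain
carve view 2 (along x, YZ-mask fill 55/81): 172 voxels remain
carve view 3 (along y, XZ-mask fill 68/81): 145 voxels remain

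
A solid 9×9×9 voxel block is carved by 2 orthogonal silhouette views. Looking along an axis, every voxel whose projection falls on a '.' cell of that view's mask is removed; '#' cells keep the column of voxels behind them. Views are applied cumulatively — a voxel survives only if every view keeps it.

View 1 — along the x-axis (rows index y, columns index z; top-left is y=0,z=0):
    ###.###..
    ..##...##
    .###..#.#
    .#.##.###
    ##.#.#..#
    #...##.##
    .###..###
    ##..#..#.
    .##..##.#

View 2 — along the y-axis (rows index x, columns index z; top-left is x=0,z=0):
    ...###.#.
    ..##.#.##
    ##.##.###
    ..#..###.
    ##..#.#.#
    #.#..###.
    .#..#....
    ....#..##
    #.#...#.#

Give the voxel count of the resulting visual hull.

full grid |V| = 729
[1] x-view keeps 46 columns → grid now 414
[2] y-view keeps 39 columns → grid now 198

remaining voxels: 198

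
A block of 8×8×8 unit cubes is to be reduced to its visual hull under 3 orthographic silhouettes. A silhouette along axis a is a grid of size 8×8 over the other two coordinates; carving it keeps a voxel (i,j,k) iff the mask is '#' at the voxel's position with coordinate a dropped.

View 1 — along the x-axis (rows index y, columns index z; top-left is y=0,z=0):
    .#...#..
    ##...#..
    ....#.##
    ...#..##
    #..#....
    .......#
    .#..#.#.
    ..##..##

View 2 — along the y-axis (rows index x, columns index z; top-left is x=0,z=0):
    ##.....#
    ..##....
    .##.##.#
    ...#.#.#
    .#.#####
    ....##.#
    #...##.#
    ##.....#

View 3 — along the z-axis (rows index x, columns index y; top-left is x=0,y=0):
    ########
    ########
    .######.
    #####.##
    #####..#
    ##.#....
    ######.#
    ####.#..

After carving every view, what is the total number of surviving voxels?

start: 8×8×8 = 512 voxels
after view 1 [x-axis, 21 of 64 cells solid] → remaining = 168
after view 2 [y-axis, 29 of 64 cells solid] → remaining = 79
after view 3 [z-axis, 50 of 64 cells solid] → remaining = 61

remaining voxels: 61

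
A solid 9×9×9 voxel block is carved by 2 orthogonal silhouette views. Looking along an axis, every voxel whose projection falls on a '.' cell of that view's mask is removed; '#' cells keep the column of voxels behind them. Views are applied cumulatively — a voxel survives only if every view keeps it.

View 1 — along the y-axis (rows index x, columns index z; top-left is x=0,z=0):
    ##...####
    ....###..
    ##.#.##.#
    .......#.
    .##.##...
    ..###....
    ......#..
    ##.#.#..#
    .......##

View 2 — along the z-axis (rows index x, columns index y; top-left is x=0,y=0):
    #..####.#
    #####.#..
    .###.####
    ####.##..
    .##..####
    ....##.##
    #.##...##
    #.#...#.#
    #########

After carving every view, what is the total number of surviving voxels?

voxel count = 181

initial block: 9^3 = 729
V1 y: intersect with XZ mask (31 set) -- 279 left
V2 z: intersect with XY mask (53 set) -- 181 left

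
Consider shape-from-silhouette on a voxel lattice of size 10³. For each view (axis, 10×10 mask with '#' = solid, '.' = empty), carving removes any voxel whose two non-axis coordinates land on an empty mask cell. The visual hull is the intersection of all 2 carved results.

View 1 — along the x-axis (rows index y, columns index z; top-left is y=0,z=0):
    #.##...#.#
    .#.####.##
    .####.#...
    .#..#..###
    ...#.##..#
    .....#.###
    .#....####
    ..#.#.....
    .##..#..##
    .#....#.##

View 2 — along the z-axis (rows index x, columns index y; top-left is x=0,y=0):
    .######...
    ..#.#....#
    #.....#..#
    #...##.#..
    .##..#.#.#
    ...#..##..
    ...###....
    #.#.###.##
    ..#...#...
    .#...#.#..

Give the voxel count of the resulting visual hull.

|visual hull| = 174

start: 10×10×10 = 1000 voxels
carve view 1 (along x, YZ-mask fill 46/100): 460 voxels remain
carve view 2 (along z, XY-mask fill 39/100): 174 voxels remain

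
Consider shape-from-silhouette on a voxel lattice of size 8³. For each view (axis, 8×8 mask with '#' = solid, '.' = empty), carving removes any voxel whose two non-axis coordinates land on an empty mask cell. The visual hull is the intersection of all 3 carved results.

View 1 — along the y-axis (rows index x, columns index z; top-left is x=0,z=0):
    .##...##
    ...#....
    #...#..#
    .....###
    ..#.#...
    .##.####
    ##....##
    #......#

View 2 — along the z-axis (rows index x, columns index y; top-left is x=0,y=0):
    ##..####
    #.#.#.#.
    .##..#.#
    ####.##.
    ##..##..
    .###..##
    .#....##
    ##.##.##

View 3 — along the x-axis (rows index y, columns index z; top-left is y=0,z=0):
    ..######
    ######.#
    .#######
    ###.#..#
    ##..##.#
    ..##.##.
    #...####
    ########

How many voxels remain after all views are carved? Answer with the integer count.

initial block: 8^3 = 512
V1 y: intersect with XZ mask (25 set) -- 200 left
V2 z: intersect with XY mask (38 set) -- 120 left
V3 x: intersect with YZ mask (47 set) -- 92 left

remaining voxels: 92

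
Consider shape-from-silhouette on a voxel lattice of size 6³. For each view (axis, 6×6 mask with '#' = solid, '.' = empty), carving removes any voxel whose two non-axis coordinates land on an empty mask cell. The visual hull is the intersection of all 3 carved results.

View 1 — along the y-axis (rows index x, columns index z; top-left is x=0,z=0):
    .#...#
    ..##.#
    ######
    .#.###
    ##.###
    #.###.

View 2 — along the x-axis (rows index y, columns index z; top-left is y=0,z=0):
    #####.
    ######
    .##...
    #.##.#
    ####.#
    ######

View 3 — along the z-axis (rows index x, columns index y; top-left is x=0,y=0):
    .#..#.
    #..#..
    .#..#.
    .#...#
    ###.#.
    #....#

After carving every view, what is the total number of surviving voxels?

full grid |V| = 216
after view 1 [y-axis, 24 of 36 cells solid] → remaining = 144
after view 2 [x-axis, 28 of 36 cells solid] → remaining = 110
after view 3 [z-axis, 14 of 36 cells solid] → remaining = 50

50 voxels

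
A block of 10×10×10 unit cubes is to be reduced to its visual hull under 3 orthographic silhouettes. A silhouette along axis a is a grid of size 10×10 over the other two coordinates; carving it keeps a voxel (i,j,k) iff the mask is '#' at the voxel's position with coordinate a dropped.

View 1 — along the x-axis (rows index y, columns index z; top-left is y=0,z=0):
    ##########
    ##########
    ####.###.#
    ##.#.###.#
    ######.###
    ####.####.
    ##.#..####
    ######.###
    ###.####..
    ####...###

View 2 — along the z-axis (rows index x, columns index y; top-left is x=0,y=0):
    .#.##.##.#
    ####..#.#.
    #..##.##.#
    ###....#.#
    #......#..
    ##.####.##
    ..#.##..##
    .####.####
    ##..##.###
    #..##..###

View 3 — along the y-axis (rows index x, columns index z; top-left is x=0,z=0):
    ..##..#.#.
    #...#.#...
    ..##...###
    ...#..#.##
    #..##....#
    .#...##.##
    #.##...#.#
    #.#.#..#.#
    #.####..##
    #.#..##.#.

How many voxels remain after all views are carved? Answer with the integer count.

remaining voxels: 237

before carving: 1000 voxels (10×10×10)
[1] x-view keeps 82 columns → grid now 820
[2] z-view keeps 59 columns → grid now 487
[3] y-view keeps 47 columns → grid now 237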